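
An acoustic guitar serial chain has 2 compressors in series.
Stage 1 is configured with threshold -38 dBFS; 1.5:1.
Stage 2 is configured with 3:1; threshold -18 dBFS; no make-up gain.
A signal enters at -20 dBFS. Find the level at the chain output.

Stage 1: 18 dB above -38 dBFS, reduced 1.5:1 to 12 dB above → -26 dBFS.
Stage 2: -26 dBFS is at or below the -18 dBFS threshold — no compression; output -26 dBFS.

-26 dBFS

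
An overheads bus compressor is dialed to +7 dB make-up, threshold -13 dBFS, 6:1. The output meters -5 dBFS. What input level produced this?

-7 dBFS

Stripping the +7 dB make-up gives -12 dBFS at the gain stage.
Post-compression overshoot = -12 − (-13) = 1 dB.
Undo the ratio: input overshoot = 1 × 6 = 6 dB, giving input = -7 dBFS.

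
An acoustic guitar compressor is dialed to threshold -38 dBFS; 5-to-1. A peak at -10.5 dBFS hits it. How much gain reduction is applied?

-10.5 dBFS exceeds the threshold by 27.5 dB.
At 5:1, output sits 27.5/5 = 5.5 dB above threshold.
GR = overshoot in − overshoot out = 27.5 − 5.5 = 22 dB.

22 dB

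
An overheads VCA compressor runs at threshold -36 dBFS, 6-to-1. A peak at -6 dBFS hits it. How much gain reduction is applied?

The signal is 30 dB above threshold.
A 6:1 ratio leaves 5 dB of that excess.
So the signal is attenuated by 30 − 5 = 25 dB.

25 dB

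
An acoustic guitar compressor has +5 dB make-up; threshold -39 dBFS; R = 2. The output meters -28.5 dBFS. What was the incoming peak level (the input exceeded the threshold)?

Remove make-up: -28.5 − 5 = -33.5 dBFS.
That's 5.5 dB above the -39 dBFS threshold.
Before 2:1 compression the overshoot was 5.5 × 2 = 11 dB, so input = -39 + 11 = -28 dBFS.

-28 dBFS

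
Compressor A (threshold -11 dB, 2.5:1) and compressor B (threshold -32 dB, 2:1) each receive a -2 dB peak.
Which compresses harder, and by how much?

A: 9 dB over, compressed to 3.6 dB over, so 5.4 dB of GR.
B: 30 dB over, compressed to 15 dB over, so 15 dB of GR.
B applies 9.6 dB more gain reduction.

B, by 9.6 dB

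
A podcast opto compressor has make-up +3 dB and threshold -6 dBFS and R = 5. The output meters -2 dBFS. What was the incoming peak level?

Before make-up, the level was -2 − 3 = -5 dBFS.
Post-compression overshoot = -5 − (-6) = 1 dB.
Undo the ratio: input overshoot = 1 × 5 = 5 dB, giving input = -1 dBFS.

-1 dBFS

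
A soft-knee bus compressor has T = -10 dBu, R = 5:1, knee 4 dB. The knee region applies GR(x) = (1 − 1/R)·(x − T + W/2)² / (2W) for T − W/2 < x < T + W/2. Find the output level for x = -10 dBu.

-10.4 dBu

x − T + W/2 = -10 − (-10) + 2 = 2.
GR = (1 − 1/5) × 2² / 8 = 0.8 × 4 / 8 = 0.4 dB.
Output = -10 − 0.4 = -10.4 dBu.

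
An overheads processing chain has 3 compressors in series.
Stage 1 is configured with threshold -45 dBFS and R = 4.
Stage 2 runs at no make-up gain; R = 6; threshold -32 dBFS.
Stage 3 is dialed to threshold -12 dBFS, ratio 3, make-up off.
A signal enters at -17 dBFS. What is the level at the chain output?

Stage 1: -17 dBFS is 28 dB over -45 dBFS; at 4:1 that becomes 7 dB over, giving -38 dBFS.
Stage 2: -38 dBFS is at or below the -32 dBFS threshold — no compression; output -38 dBFS.
Stage 3: -38 dBFS is at or below the -12 dBFS threshold — no compression; output -38 dBFS.

-38 dBFS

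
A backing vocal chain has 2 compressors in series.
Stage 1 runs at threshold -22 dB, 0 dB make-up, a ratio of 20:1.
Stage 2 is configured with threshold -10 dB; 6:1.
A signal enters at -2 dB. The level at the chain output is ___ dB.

-21 dB

Stage 1: 20 dB above -22 dB, reduced 20:1 to 1 dB above → -21 dB.
Stage 2: -21 dB is at or below the -10 dB threshold — no compression; output -21 dB.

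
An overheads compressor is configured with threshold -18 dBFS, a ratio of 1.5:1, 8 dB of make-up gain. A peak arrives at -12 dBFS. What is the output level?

-6 dBFS

Overshoot: -12 − (-18) = 6 dB.
At 1.5:1 the overshoot is divided by 1.5, leaving 4 dB above threshold.
Output = -18 + 4 = -14 dBFS; make-up adds 8 dB, giving -6 dBFS.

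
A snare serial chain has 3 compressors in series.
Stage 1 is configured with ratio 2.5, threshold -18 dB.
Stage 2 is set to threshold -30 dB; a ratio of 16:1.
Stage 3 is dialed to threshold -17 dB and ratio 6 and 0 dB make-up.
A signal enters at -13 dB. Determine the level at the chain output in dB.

-29.125 dB

Stage 1: overshoot 5 dB → 5/2.5 = 2 dB → -16 dB.
Stage 2: -16 dB is 14 dB over -30 dB; at 16:1 that becomes 0.875 dB over, giving -29.125 dB.
Stage 3: below threshold (-29.125 ≤ -17); passes unchanged; output -29.125 dB.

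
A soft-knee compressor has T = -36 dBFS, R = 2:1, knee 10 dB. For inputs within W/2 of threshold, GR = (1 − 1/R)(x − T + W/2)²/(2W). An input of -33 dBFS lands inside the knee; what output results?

x − T + W/2 = -33 − (-36) + 5 = 8.
GR = (1 − 1/2) × 8² / 20 = 0.5 × 64 / 20 = 1.6 dB.
Output = -33 − 1.6 = -34.6 dBFS.

-34.6 dBFS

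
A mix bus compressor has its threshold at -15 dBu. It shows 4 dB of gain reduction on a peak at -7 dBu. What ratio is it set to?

Input overshoot = -7 − (-15) = 8 dB.
Output overshoot = 8 − 4 = 4 dB.
Ratio = input overshoot / output overshoot = 8 / 4 = 2.

2:1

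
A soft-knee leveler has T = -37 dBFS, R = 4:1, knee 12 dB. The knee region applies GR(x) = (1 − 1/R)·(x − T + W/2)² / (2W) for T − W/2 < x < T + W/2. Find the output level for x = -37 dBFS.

x − T + W/2 = -37 − (-37) + 6 = 6.
GR = (1 − 1/4) × 6² / 24 = 0.75 × 36 / 24 = 1.125 dB.
Output = -37 − 1.125 = -38.125 dBFS.

-38.125 dBFS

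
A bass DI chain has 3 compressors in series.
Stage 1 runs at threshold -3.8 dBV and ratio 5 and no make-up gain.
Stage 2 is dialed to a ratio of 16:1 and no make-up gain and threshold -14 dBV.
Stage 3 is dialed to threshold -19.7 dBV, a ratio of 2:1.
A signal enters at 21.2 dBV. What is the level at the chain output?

-16.375 dBV

Stage 1: overshoot 25 dB → 25/5 = 5 dB → 1.2 dBV.
Stage 2: 1.2 dBV is 15.2 dB over -14 dBV; at 16:1 that becomes 0.95 dB over, giving -13.05 dBV.
Stage 3: -13.05 dBV is 6.65 dB over -19.7 dBV; at 2:1 that becomes 3.325 dB over, giving -16.375 dBV.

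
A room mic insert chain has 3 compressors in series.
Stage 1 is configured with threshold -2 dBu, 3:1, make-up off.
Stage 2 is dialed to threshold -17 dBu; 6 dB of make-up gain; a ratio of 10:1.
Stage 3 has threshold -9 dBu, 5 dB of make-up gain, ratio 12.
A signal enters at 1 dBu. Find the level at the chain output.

-4.4 dBu

Stage 1: overshoot 3 dB → 3/3 = 1 dB → -1 dBu.
Stage 2: overshoot 16 dB → 16/10 = 1.6 dB → -15.4 dBu; +6 dB make-up → -9.4 dBu.
Stage 3: -9.4 dBu is at or below the -9 dBu threshold — no compression; make-up brings it to -4.4 dBu.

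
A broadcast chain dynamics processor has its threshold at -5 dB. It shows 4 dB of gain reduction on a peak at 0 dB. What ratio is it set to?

Input overshoot = 0 − (-5) = 5 dB.
Output overshoot = 5 − 4 = 1 dB.
Ratio = input overshoot / output overshoot = 5 / 1 = 5.

5:1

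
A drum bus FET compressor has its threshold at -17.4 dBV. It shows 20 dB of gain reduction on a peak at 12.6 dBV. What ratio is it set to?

Input overshoot = 12.6 − (-17.4) = 30 dB.
Output overshoot = 30 − 20 = 10 dB.
Ratio = input overshoot / output overshoot = 30 / 10 = 3.

3:1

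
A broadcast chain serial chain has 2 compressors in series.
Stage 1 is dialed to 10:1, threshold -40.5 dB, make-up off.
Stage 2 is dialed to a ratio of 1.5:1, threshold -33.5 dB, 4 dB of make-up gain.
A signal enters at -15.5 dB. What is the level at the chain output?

Stage 1: 25 dB above -40.5 dB, reduced 10:1 to 2.5 dB above → -38 dB.
Stage 2: -38 dB is at or below the -33.5 dB threshold — no compression; make-up brings it to -34 dB.

-34 dB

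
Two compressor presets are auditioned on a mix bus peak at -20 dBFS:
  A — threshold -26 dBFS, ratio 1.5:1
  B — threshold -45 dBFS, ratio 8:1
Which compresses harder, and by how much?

A: 6 dB over, compressed to 4 dB over, so 2 dB of GR.
B: 25 dB over, compressed to 3.125 dB over, so 21.875 dB of GR.
Difference: 19.875 dB in favour of B.

B, by 19.875 dB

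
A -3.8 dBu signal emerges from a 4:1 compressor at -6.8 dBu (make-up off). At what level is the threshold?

Let T be the threshold. Output overshoot = (input overshoot)/R, so -6.8 − T = (-3.8 − T)/4.
4·(-6.8 − T) = -3.8 − T → 3·T = -27.2 − (-3.8) = -23.4.
T = -23.4/3 = -7.8 dBu.

-7.8 dBu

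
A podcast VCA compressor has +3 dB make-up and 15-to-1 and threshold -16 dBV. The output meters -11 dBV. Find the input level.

Stripping the +3 dB make-up gives -14 dBV at the gain stage.
Post-compression overshoot = -14 − (-16) = 2 dB.
Undo the ratio: input overshoot = 2 × 15 = 30 dB, giving input = 14 dBV.

14 dBV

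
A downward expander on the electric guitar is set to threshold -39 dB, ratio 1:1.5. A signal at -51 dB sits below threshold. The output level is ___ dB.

-57 dB

Undershoot = (-39) − (-51) = 12 dB.
At 1:1.5, that expands to 18 dB under threshold.
Output = -39 − 18 = -57 dB.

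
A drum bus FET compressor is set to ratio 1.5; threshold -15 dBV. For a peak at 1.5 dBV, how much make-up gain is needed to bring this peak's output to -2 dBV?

Overshoot 16.5 dB → 16.5/1.5 = 11 dB after compression, so the compressed level is -15 + 11 = -4 dBV.
Make-up = target − compressed = -2 − (-4) = 2 dB.

2 dB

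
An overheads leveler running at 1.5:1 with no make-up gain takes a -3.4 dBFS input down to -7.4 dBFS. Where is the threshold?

-15.4 dBFS

Input is 12 dB above T (since output overshoot × R = input overshoot: (-7.4 − T)·1.5 = -3.4 − T gives T = -15.4 dBFS).
Check: -15.4 + (-3.4 − (-15.4))/1.5 = -15.4 + 8 = -7.4 dBFS. ✓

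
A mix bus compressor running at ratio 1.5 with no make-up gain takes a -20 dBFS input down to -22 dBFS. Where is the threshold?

-26 dBFS

Gain reduction = -20 − (-22) = 2 dB; output overshoot = GR / (R − 1) = 2 / 0.5 = 4 dB.
Threshold = output − output overshoot = -22 − 4 = -26 dBFS.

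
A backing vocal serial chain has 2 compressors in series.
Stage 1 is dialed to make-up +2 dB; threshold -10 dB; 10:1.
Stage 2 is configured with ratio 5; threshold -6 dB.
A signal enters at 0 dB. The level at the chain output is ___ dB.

-7 dB

Stage 1: overshoot 10 dB → 10/10 = 1 dB → -9 dB; +2 dB make-up → -7 dB.
Stage 2: below threshold (-7 ≤ -6); passes unchanged; output -7 dB.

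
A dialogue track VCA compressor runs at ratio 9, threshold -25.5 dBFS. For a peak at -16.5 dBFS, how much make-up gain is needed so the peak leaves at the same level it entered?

Overshoot 9 dB → 9/9 = 1 dB after compression, so the compressed level is -25.5 + 1 = -24.5 dBFS.
Make-up = target − compressed = -16.5 − (-24.5) = 8 dB.

8 dB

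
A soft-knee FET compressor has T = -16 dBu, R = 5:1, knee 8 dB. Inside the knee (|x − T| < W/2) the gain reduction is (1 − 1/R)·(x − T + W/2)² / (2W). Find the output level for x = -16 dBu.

x − T + W/2 = -16 − (-16) + 4 = 4.
GR = (1 − 1/5) × 4² / 16 = 0.8 × 16 / 16 = 0.8 dB.
Output = -16 − 0.8 = -16.8 dBu.

-16.8 dBu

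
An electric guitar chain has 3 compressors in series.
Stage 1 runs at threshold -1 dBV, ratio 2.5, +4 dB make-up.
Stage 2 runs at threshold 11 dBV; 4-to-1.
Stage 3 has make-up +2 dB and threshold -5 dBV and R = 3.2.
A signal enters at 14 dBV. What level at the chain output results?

Stage 1: 14 dBV is 15 dB over -1 dBV; at 2.5:1 that becomes 6 dB over, giving 5 dBV; +4 dB make-up → 9 dBV.
Stage 2: 9 dBV ≤ 11 dBV, so stage 2 doesn't engage; output 9 dBV.
Stage 3: overshoot 14 dB → 14/3.2 = 4.375 dB → -0.625 dBV; +2 dB make-up → 1.375 dBV.

1.375 dBV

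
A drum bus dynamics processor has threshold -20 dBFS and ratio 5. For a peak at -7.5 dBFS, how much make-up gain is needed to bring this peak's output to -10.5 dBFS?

7 dB

Overshoot 12.5 dB → 12.5/5 = 2.5 dB after compression, so the compressed level is -20 + 2.5 = -17.5 dBFS.
Make-up = target − compressed = -10.5 − (-17.5) = 7 dB.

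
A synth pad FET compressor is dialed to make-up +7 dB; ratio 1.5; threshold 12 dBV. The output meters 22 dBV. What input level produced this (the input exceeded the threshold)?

Stripping the +7 dB make-up gives 15 dBV at the gain stage.
Post-compression overshoot = 15 − 12 = 3 dB.
Before 1.5:1 compression the overshoot was 3 × 1.5 = 4.5 dB, so input = 12 + 4.5 = 16.5 dBV.

16.5 dBV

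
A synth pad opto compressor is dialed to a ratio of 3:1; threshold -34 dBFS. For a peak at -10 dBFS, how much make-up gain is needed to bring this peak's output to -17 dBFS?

The peak compresses to -34 + 24/3 = -26 dBFS.
To reach -17 dBFS requires -17 − (-26) = 9 dB of make-up.

9 dB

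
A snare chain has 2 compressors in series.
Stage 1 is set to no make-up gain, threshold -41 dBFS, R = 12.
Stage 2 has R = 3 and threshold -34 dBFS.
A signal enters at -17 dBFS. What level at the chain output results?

Stage 1: -17 dBFS is 24 dB over -41 dBFS; at 12:1 that becomes 2 dB over, giving -39 dBFS.
Stage 2: -39 dBFS is at or below the -34 dBFS threshold — no compression; output -39 dBFS.

-39 dBFS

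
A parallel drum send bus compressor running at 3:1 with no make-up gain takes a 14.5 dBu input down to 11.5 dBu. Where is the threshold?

Input is 4.5 dB above T (since output overshoot × R = input overshoot: (11.5 − T)·3 = 14.5 − T gives T = 10 dBu).
Check: 10 + (14.5 − 10)/3 = 10 + 1.5 = 11.5 dBu. ✓

10 dBu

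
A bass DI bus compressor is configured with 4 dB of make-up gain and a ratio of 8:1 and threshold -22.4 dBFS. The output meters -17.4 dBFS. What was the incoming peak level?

Stripping the +4 dB make-up gives -21.4 dBFS at the gain stage.
That's 1 dB above the -22.4 dBFS threshold.
Before 8:1 compression the overshoot was 1 × 8 = 8 dB, so input = -22.4 + 8 = -14.4 dBFS.

-14.4 dBFS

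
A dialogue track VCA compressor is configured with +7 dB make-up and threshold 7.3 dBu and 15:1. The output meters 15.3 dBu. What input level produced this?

22.3 dBu

Remove make-up: 15.3 − 7 = 8.3 dBu.
The compressed level sits 8.3 − 7.3 = 1 dB over threshold.
Input overshoot = R × output overshoot = 15 dB → input = 7.3 + 15 = 22.3 dBu.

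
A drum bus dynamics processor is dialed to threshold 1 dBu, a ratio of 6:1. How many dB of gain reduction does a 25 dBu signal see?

20 dB

The signal is 24 dB above threshold.
At 6:1, output sits 24/6 = 4 dB above threshold.
GR = overshoot in − overshoot out = 24 − 4 = 20 dB.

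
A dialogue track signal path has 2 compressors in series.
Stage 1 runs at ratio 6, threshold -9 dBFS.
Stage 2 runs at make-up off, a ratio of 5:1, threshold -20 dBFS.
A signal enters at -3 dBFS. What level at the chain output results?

-17.6 dBFS

Stage 1: overshoot 6 dB → 6/6 = 1 dB → -8 dBFS.
Stage 2: overshoot 12 dB → 12/5 = 2.4 dB → -17.6 dBFS.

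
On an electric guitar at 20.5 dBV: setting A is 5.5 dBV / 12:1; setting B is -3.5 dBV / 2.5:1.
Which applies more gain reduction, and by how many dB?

A: GR = 15 − 15/12 = 13.75 dB.
B: GR = 24 − 24/2.5 = 14.4 dB.
B reduces 0.65 dB more.

B, by 0.65 dB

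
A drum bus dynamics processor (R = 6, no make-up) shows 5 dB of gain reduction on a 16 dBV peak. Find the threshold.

10 dBV

Gain reduction = 16 − 11 = 5 dB; output overshoot = GR / (R − 1) = 5 / 5 = 1 dB.
Threshold = output − output overshoot = 11 − 1 = 10 dBV.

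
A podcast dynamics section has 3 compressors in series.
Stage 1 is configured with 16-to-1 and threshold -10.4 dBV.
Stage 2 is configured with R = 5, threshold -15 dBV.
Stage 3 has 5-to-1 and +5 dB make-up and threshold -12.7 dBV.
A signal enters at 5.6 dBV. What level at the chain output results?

-8.88 dBV

Stage 1: overshoot 16 dB → 16/16 = 1 dB → -9.4 dBV.
Stage 2: -9.4 dBV is 5.6 dB over -15 dBV; at 5:1 that becomes 1.12 dB over, giving -13.88 dBV.
Stage 3: -13.88 dBV ≤ -12.7 dBV, so stage 3 doesn't engage; make-up brings it to -8.88 dBV.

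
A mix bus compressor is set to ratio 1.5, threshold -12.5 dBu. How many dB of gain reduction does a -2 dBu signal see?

3.5 dB

The signal is 10.5 dB above threshold.
After 1.5:1 compression the overshoot becomes 10.5/1.5 = 7 dB.
Gain reduction = 10.5 − 7 = 3.5 dB.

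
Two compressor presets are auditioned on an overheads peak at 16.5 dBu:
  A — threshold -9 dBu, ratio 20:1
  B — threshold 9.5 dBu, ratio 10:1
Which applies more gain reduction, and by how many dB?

A: GR = 25.5 − 25.5/20 = 24.225 dB.
B: GR = 7 − 7/10 = 6.3 dB.
A applies 17.925 dB more gain reduction.

A, by 17.925 dB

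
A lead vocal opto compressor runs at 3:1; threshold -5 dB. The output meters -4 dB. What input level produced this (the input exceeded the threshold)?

-2 dB

The compressed level sits -4 − (-5) = 1 dB over threshold.
Before 3:1 compression the overshoot was 1 × 3 = 3 dB, so input = -5 + 3 = -2 dB.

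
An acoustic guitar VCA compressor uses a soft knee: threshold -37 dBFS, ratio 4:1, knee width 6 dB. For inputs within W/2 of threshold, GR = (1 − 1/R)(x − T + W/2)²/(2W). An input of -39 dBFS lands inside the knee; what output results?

-39.0625 dBFS

x − T + W/2 = -39 − (-37) + 3 = 1.
GR = (1 − 1/4) × 1² / 12 = 0.75 × 1 / 12 = 0.0625 dB.
Output = -39 − 0.0625 = -39.0625 dBFS.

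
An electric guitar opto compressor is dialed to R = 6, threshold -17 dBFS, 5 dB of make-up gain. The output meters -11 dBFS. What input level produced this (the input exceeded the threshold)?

-11 dBFS

Before make-up, the level was -11 − 5 = -16 dBFS.
The compressed level sits -16 − (-17) = 1 dB over threshold.
Input overshoot = R × output overshoot = 6 dB → input = -17 + 6 = -11 dBFS.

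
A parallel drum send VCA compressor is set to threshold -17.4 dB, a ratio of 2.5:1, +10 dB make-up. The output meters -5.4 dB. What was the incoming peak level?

-12.4 dB

Stripping the +10 dB make-up gives -15.4 dB at the gain stage.
Post-compression overshoot = -15.4 − (-17.4) = 2 dB.
Before 2.5:1 compression the overshoot was 2 × 2.5 = 5 dB, so input = -17.4 + 5 = -12.4 dB.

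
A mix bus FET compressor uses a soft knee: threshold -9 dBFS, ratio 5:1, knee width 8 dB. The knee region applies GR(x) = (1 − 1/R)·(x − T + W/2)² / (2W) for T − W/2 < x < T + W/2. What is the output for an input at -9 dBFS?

-9.8 dBFS

x − T + W/2 = -9 − (-9) + 4 = 4.
GR = (1 − 1/5) × 4² / 16 = 0.8 × 16 / 16 = 0.8 dB.
Output = -9 − 0.8 = -9.8 dBFS.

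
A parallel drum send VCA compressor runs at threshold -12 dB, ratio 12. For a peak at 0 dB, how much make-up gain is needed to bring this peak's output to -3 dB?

8 dB

The peak compresses to -12 + 12/12 = -11 dB.
To reach -3 dB requires -3 − (-11) = 8 dB of make-up.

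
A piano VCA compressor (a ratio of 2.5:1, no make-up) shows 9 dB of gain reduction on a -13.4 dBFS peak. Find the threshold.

Gain reduction = -13.4 − (-22.4) = 9 dB; output overshoot = GR / (R − 1) = 9 / 1.5 = 6 dB.
Threshold = output − output overshoot = -22.4 − 6 = -28.4 dBFS.

-28.4 dBFS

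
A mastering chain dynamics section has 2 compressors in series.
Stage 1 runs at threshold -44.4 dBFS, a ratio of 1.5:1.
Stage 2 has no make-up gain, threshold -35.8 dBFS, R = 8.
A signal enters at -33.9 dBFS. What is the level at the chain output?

Stage 1: -33.9 dBFS is 10.5 dB over -44.4 dBFS; at 1.5:1 that becomes 7 dB over, giving -37.4 dBFS.
Stage 2: -37.4 dBFS ≤ -35.8 dBFS, so stage 2 doesn't engage; output -37.4 dBFS.

-37.4 dBFS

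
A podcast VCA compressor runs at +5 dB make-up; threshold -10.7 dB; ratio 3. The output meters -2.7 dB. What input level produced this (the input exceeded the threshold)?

-1.7 dB

Stripping the +5 dB make-up gives -7.7 dB at the gain stage.
That's 3 dB above the -10.7 dB threshold.
Undo the ratio: input overshoot = 3 × 3 = 9 dB, giving input = -1.7 dB.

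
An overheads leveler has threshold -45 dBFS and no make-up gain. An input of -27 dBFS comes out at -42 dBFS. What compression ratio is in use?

6:1

Input overshoot = -27 − (-45) = 18 dB; output overshoot = -42 − (-45) = 3 dB.
Ratio = 18 / 3 = 6.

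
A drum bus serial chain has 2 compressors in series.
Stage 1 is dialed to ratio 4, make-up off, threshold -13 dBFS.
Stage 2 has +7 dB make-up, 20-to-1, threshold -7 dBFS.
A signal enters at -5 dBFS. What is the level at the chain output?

-4 dBFS

Stage 1: overshoot 8 dB → 8/4 = 2 dB → -11 dBFS.
Stage 2: -11 dBFS ≤ -7 dBFS, so stage 2 doesn't engage; make-up brings it to -4 dBFS.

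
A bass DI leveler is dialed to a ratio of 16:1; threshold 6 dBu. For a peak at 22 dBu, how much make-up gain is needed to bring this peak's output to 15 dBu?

8 dB

Overshoot 16 dB → 16/16 = 1 dB after compression, so the compressed level is 6 + 1 = 7 dBu.
Make-up = target − compressed = 15 − 7 = 8 dB.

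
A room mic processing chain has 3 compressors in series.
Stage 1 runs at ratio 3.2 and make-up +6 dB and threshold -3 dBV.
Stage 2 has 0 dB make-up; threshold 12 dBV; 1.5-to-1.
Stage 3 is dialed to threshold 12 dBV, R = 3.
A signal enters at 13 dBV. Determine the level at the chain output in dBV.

8 dBV

Stage 1: 16 dB above -3 dBV, reduced 3.2:1 to 5 dB above → 2 dBV; +6 dB make-up → 8 dBV.
Stage 2: 8 dBV is at or below the 12 dBV threshold — no compression; output 8 dBV.
Stage 3: 8 dBV is at or below the 12 dBV threshold — no compression; output 8 dBV.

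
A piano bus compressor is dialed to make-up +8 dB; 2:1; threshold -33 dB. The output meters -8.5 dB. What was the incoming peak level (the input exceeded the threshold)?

0 dB

Before make-up, the level was -8.5 − 8 = -16.5 dB.
That's 16.5 dB above the -33 dB threshold.
Undo the ratio: input overshoot = 16.5 × 2 = 33 dB, giving input = 0 dB.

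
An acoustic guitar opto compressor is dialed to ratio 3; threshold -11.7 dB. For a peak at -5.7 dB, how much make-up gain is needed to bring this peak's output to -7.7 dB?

The peak compresses to -11.7 + 6/3 = -9.7 dB.
To reach -7.7 dB requires -7.7 − (-9.7) = 2 dB of make-up.

2 dB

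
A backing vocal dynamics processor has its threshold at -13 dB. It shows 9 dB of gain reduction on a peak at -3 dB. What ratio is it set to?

10:1

Input overshoot = -3 − (-13) = 10 dB.
Output overshoot = 10 − 9 = 1 dB.
Ratio = input overshoot / output overshoot = 10 / 1 = 10.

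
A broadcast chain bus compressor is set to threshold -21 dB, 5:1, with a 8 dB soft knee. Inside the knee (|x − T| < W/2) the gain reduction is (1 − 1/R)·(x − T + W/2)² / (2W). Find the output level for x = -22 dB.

-22.45 dB

x − T + W/2 = -22 − (-21) + 4 = 3.
GR = (1 − 1/5) × 3² / 16 = 0.8 × 9 / 16 = 0.45 dB.
Output = -22 − 0.45 = -22.45 dB.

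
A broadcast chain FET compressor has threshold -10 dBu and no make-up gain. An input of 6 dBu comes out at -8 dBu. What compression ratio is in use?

8:1

Input overshoot = 6 − (-10) = 16 dB; output overshoot = -8 − (-10) = 2 dB.
Ratio = 16 / 2 = 8.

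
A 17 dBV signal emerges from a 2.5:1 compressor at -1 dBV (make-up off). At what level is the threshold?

Let T be the threshold. Output overshoot = (input overshoot)/R, so -1 − T = (17 − T)/2.5.
2.5·(-1 − T) = 17 − T → 1.5·T = -2.5 − 17 = -19.5.
T = -19.5/1.5 = -13 dBV.

-13 dBV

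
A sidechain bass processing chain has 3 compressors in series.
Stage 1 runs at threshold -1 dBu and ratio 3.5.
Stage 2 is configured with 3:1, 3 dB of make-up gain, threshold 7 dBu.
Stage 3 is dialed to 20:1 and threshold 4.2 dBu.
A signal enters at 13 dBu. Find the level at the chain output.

Stage 1: 14 dB above -1 dBu, reduced 3.5:1 to 4 dB above → 3 dBu.
Stage 2: 3 dBu is at or below the 7 dBu threshold — no compression; make-up brings it to 6 dBu.
Stage 3: overshoot 1.8 dB → 1.8/20 = 0.09 dB → 4.29 dBu.

4.29 dBu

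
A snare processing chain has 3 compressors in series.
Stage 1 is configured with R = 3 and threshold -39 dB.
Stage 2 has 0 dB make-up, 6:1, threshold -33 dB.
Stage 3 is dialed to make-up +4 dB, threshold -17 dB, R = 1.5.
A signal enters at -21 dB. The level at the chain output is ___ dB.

-29 dB

Stage 1: overshoot 18 dB → 18/3 = 6 dB → -33 dB.
Stage 2: below threshold (-33 ≤ -33); passes unchanged; output -33 dB.
Stage 3: below threshold (-33 ≤ -17); passes unchanged; make-up brings it to -29 dB.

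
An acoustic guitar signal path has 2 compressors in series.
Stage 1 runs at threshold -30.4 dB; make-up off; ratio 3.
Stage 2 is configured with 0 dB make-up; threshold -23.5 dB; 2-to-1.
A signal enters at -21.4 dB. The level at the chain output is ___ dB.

-27.4 dB

Stage 1: 9 dB above -30.4 dB, reduced 3:1 to 3 dB above → -27.4 dB.
Stage 2: below threshold (-27.4 ≤ -23.5); passes unchanged; output -27.4 dB.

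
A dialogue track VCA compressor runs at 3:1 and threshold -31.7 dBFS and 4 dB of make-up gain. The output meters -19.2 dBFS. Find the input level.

Before make-up, the level was -19.2 − 4 = -23.2 dBFS.
The compressed level sits -23.2 − (-31.7) = 8.5 dB over threshold.
Undo the ratio: input overshoot = 8.5 × 3 = 25.5 dB, giving input = -6.2 dBFS.

-6.2 dBFS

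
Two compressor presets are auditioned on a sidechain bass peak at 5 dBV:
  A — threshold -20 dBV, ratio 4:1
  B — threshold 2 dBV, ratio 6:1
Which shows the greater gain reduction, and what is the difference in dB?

A, by 16.25 dB

A: overshoot 25 dB → output overshoot 6.25 dB → GR 18.75 dB.
B: overshoot 3 dB → output overshoot 0.5 dB → GR 2.5 dB.
Difference: 16.25 dB in favour of A.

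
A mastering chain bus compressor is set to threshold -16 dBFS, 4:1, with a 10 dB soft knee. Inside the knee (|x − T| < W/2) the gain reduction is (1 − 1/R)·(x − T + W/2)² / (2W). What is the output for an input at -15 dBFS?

-16.35 dBFS

x − T + W/2 = -15 − (-16) + 5 = 6.
GR = (1 − 1/4) × 6² / 20 = 0.75 × 36 / 20 = 1.35 dB.
Output = -15 − 1.35 = -16.35 dBFS.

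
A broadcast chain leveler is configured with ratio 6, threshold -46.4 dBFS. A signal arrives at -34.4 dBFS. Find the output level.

Overshoot: -34.4 − (-46.4) = 12 dB.
At 6:1 the overshoot is divided by 6, leaving 2 dB above threshold.
That puts the output at -44.4 dBFS.

-44.4 dBFS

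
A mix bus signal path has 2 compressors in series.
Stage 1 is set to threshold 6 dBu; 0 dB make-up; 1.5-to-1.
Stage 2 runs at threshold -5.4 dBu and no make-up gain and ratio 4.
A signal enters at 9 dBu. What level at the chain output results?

Stage 1: overshoot 3 dB → 3/1.5 = 2 dB → 8 dBu.
Stage 2: 13.4 dB above -5.4 dBu, reduced 4:1 to 3.35 dB above → -2.05 dBu.

-2.05 dBu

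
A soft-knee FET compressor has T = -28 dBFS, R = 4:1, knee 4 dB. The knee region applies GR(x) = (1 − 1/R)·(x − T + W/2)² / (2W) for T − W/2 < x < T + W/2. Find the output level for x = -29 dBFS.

x − T + W/2 = -29 − (-28) + 2 = 1.
GR = (1 − 1/4) × 1² / 8 = 0.75 × 1 / 8 = 0.09375 dB.
Output = -29 − 0.09375 = -29.09375 dBFS.

-29.09375 dBFS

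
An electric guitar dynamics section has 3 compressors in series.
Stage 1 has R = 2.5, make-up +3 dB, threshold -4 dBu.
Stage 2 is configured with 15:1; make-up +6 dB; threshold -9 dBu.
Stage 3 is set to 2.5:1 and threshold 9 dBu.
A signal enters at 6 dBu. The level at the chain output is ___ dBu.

-2.2 dBu

Stage 1: 6 dBu is 10 dB over -4 dBu; at 2.5:1 that becomes 4 dB over, giving 0 dBu; +3 dB make-up → 3 dBu.
Stage 2: overshoot 12 dB → 12/15 = 0.8 dB → -8.2 dBu; +6 dB make-up → -2.2 dBu.
Stage 3: -2.2 dBu is at or below the 9 dBu threshold — no compression; output -2.2 dBu.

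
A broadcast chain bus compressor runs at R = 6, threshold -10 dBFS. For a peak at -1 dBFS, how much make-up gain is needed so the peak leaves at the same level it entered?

Without make-up, output = threshold + overshoot/6 = -10 + 1.5 = -8.5 dBFS.
Gap to target: 7.5 dB.

7.5 dB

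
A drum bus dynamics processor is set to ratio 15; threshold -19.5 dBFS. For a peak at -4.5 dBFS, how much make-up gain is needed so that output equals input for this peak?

The peak compresses to -19.5 + 15/15 = -18.5 dBFS.
To reach -4.5 dBFS requires -4.5 − (-18.5) = 14 dB of make-up.

14 dB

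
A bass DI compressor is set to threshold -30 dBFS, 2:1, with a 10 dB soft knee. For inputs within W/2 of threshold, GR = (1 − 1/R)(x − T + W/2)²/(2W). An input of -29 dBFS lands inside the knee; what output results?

x − T + W/2 = -29 − (-30) + 5 = 6.
GR = (1 − 1/2) × 6² / 20 = 0.5 × 36 / 20 = 0.9 dB.
Output = -29 − 0.9 = -29.9 dBFS.

-29.9 dBFS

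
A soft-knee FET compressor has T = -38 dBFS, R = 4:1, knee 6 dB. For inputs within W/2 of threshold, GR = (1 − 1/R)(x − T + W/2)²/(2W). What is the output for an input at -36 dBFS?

x − T + W/2 = -36 − (-38) + 3 = 5.
GR = (1 − 1/4) × 5² / 12 = 0.75 × 25 / 12 = 1.5625 dB.
Output = -36 − 1.5625 = -37.5625 dBFS.

-37.5625 dBFS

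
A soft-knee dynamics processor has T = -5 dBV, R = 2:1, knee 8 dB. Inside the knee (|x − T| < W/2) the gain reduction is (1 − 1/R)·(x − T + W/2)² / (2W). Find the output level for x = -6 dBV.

x − T + W/2 = -6 − (-5) + 4 = 3.
GR = (1 − 1/2) × 3² / 16 = 0.5 × 9 / 16 = 0.28125 dB.
Output = -6 − 0.28125 = -6.28125 dBV.

-6.28125 dBV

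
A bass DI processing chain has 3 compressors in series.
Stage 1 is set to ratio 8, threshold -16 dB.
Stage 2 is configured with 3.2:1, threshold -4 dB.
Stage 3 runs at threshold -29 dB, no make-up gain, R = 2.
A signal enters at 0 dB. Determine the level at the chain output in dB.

-21.5 dB

Stage 1: 16 dB above -16 dB, reduced 8:1 to 2 dB above → -14 dB.
Stage 2: -14 dB is at or below the -4 dB threshold — no compression; output -14 dB.
Stage 3: overshoot 15 dB → 15/2 = 7.5 dB → -21.5 dB.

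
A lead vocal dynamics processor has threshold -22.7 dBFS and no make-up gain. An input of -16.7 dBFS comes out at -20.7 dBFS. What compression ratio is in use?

Input overshoot = -16.7 − (-22.7) = 6 dB; output overshoot = -20.7 − (-22.7) = 2 dB.
Ratio = 6 / 2 = 3.

3:1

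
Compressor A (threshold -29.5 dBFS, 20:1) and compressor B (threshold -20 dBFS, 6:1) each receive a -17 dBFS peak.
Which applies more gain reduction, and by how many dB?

A: overshoot 12.5 dB → output overshoot 0.625 dB → GR 11.875 dB.
B: overshoot 3 dB → output overshoot 0.5 dB → GR 2.5 dB.
A reduces 9.375 dB more.

A, by 9.375 dB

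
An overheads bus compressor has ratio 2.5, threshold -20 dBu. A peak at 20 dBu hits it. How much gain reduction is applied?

20 dBu exceeds the threshold by 40 dB.
A 2.5:1 ratio leaves 16 dB of that excess.
GR = overshoot in − overshoot out = 40 − 16 = 24 dB.

24 dB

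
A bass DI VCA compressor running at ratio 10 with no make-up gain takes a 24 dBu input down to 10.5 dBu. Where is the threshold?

Let T be the threshold. Output overshoot = (input overshoot)/R, so 10.5 − T = (24 − T)/10.
10·(10.5 − T) = 24 − T → 9·T = 105 − 24 = 81.
T = 81/9 = 9 dBu.

9 dBu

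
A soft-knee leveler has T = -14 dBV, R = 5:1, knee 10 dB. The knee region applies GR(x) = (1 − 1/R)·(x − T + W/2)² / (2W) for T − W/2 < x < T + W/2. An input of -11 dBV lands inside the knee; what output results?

x − T + W/2 = -11 − (-14) + 5 = 8.
GR = (1 − 1/5) × 8² / 20 = 0.8 × 64 / 20 = 2.56 dB.
Output = -11 − 2.56 = -13.56 dBV.

-13.56 dBV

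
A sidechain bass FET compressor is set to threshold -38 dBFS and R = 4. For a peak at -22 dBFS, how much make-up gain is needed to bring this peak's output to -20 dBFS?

The peak compresses to -38 + 16/4 = -34 dBFS.
To reach -20 dBFS requires -20 − (-34) = 14 dB of make-up.

14 dB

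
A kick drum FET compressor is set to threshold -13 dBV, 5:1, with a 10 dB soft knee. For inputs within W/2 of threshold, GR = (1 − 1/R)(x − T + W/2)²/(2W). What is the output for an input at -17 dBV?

x − T + W/2 = -17 − (-13) + 5 = 1.
GR = (1 − 1/5) × 1² / 20 = 0.8 × 1 / 20 = 0.04 dB.
Output = -17 − 0.04 = -17.04 dBV.

-17.04 dBV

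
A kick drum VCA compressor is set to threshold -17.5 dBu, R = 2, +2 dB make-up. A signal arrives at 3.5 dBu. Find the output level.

-5 dBu

3.5 dBu sits 21 dB over threshold.
2:1 compression reduces that to 21/2 = 10.5 dB over.
Output = -17.5 + 10.5 = -7 dBu; make-up adds 2 dB, giving -5 dBu.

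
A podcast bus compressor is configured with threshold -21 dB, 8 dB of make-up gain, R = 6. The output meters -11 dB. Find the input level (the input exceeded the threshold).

Remove make-up: -11 − 8 = -19 dB.
Post-compression overshoot = -19 − (-21) = 2 dB.
Undo the ratio: input overshoot = 2 × 6 = 12 dB, giving input = -9 dB.

-9 dB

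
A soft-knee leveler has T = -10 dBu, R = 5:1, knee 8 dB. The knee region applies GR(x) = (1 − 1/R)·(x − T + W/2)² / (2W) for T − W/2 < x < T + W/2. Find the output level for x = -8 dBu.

-9.8 dBu

x − T + W/2 = -8 − (-10) + 4 = 6.
GR = (1 − 1/5) × 6² / 16 = 0.8 × 36 / 16 = 1.8 dB.
Output = -8 − 1.8 = -9.8 dBu.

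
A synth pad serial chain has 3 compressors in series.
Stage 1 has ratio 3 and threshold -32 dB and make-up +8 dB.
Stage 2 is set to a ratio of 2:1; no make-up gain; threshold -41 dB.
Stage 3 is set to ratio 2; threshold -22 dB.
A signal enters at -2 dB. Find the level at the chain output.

-27.5 dB

Stage 1: overshoot 30 dB → 30/3 = 10 dB → -22 dB; +8 dB make-up → -14 dB.
Stage 2: 27 dB above -41 dB, reduced 2:1 to 13.5 dB above → -27.5 dB.
Stage 3: -27.5 dB ≤ -22 dB, so stage 3 doesn't engage; output -27.5 dB.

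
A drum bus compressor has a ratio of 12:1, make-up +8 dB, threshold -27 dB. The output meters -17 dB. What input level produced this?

-3 dB

Remove make-up: -17 − 8 = -25 dB.
The compressed level sits -25 − (-27) = 2 dB over threshold.
Input overshoot = R × output overshoot = 24 dB → input = -27 + 24 = -3 dB.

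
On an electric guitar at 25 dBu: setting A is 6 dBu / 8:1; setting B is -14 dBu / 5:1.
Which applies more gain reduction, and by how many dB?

A: overshoot 19 dB → output overshoot 2.375 dB → GR 16.625 dB.
B: overshoot 39 dB → output overshoot 7.8 dB → GR 31.2 dB.
B applies 14.575 dB more gain reduction.

B, by 14.575 dB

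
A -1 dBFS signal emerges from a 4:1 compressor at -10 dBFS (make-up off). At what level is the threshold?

Gain reduction = -1 − (-10) = 9 dB; output overshoot = GR / (R − 1) = 9 / 3 = 3 dB.
Threshold = output − output overshoot = -10 − 3 = -13 dBFS.

-13 dBFS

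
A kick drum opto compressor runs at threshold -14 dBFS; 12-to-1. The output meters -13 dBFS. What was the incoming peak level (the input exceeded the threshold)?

-2 dBFS

The compressed level sits -13 − (-14) = 1 dB over threshold.
Input overshoot = R × output overshoot = 12 dB → input = -14 + 12 = -2 dBFS.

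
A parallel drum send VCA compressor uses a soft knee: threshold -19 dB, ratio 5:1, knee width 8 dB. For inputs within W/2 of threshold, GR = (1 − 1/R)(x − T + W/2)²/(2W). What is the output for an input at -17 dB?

x − T + W/2 = -17 − (-19) + 4 = 6.
GR = (1 − 1/5) × 6² / 16 = 0.8 × 36 / 16 = 1.8 dB.
Output = -17 − 1.8 = -18.8 dB.

-18.8 dB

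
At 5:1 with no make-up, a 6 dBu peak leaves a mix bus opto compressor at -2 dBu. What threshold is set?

-4 dBu

Gain reduction = 6 − (-2) = 8 dB; output overshoot = GR / (R − 1) = 8 / 4 = 2 dB.
Threshold = output − output overshoot = -2 − 2 = -4 dBu.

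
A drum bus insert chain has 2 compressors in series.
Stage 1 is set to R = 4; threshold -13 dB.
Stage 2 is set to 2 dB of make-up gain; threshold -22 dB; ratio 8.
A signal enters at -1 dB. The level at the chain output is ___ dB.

Stage 1: overshoot 12 dB → 12/4 = 3 dB → -10 dB.
Stage 2: 12 dB above -22 dB, reduced 8:1 to 1.5 dB above → -20.5 dB; +2 dB make-up → -18.5 dB.

-18.5 dB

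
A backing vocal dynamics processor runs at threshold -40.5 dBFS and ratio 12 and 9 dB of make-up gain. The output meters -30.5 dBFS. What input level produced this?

Remove make-up: -30.5 − 9 = -39.5 dBFS.
That's 1 dB above the -40.5 dBFS threshold.
Before 12:1 compression the overshoot was 1 × 12 = 12 dB, so input = -40.5 + 12 = -28.5 dBFS.

-28.5 dBFS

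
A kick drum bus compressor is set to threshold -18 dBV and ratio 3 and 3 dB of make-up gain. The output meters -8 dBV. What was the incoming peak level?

3 dBV

Stripping the +3 dB make-up gives -11 dBV at the gain stage.
Post-compression overshoot = -11 − (-18) = 7 dB.
Undo the ratio: input overshoot = 7 × 3 = 21 dB, giving input = 3 dBV.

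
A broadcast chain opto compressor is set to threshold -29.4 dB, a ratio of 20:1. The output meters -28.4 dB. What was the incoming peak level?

-9.4 dB

Post-compression overshoot = -28.4 − (-29.4) = 1 dB.
Before 20:1 compression the overshoot was 1 × 20 = 20 dB, so input = -29.4 + 20 = -9.4 dB.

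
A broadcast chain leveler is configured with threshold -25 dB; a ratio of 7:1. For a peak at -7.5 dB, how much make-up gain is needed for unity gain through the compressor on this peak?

Without make-up, output = threshold + overshoot/7 = -25 + 2.5 = -22.5 dB.
Gap to target: 15 dB.

15 dB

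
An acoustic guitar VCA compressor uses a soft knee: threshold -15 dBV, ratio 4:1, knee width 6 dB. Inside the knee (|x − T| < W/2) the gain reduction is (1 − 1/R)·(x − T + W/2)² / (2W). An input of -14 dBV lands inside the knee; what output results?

x − T + W/2 = -14 − (-15) + 3 = 4.
GR = (1 − 1/4) × 4² / 12 = 0.75 × 16 / 12 = 1 dB.
Output = -14 − 1 = -15 dBV.

-15 dBV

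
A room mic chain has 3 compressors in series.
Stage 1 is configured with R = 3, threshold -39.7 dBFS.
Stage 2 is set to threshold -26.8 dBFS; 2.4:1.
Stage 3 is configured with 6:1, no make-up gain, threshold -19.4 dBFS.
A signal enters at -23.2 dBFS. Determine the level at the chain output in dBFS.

-34.2 dBFS

Stage 1: -23.2 dBFS is 16.5 dB over -39.7 dBFS; at 3:1 that becomes 5.5 dB over, giving -34.2 dBFS.
Stage 2: below threshold (-34.2 ≤ -26.8); passes unchanged; output -34.2 dBFS.
Stage 3: -34.2 dBFS is at or below the -19.4 dBFS threshold — no compression; output -34.2 dBFS.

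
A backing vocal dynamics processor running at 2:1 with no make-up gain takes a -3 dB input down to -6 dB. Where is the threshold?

Gain reduction = -3 − (-6) = 3 dB; output overshoot = GR / (R − 1) = 3 / 1 = 3 dB.
Threshold = output − output overshoot = -6 − 3 = -9 dB.

-9 dB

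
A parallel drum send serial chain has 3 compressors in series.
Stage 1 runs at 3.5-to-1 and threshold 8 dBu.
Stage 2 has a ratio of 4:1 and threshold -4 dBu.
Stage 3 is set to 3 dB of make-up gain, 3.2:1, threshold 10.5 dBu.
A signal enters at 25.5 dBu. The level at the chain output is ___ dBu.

3.25 dBu

Stage 1: overshoot 17.5 dB → 17.5/3.5 = 5 dB → 13 dBu.
Stage 2: 17 dB above -4 dBu, reduced 4:1 to 4.25 dB above → 0.25 dBu.
Stage 3: 0.25 dBu is at or below the 10.5 dBu threshold — no compression; make-up brings it to 3.25 dBu.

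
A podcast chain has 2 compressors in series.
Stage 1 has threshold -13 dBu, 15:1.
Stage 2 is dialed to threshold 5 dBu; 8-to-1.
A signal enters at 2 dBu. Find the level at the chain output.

Stage 1: 15 dB above -13 dBu, reduced 15:1 to 1 dB above → -12 dBu.
Stage 2: -12 dBu is at or below the 5 dBu threshold — no compression; output -12 dBu.

-12 dBu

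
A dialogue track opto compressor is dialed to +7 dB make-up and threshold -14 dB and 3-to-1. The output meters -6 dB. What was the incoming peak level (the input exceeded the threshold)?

-11 dB

Stripping the +7 dB make-up gives -13 dB at the gain stage.
The compressed level sits -13 − (-14) = 1 dB over threshold.
Before 3:1 compression the overshoot was 1 × 3 = 3 dB, so input = -14 + 3 = -11 dB.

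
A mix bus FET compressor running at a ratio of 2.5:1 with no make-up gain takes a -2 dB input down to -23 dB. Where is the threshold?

-37 dB

Input is 35 dB above T (since output overshoot × R = input overshoot: (-23 − T)·2.5 = -2 − T gives T = -37 dB).
Check: -37 + (-2 − (-37))/2.5 = -37 + 14 = -23 dB. ✓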